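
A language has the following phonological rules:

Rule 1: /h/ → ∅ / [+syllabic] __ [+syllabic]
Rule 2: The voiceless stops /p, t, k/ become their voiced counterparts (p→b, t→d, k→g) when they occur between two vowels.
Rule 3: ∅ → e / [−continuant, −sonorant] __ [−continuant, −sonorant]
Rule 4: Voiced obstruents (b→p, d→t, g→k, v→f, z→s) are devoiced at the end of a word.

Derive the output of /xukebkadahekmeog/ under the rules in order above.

Rule 1 (intervocalic h-deletion): /h/ occurs between vowels /a/ and /e/, so it deletes. /xukebkadahekmeog/ → xukebkadaekmeog.
Rule 2 (intervocalic voicing): /k/ is a voiceless stop between vowels /u/ and /e/, so it voices to [g]. /xukebkadaekmeog/ → xugebkadaekmeog.
Rule 3 (stop-cluster e-epenthesis): /b/ and /k/ form a stop–stop cluster, so [e] is inserted between them. /xugebkadaekmeog/ → xugebekadaekmeog.
Rule 4 (final devoicing): /g/ is a voiced obstruent in word-final position, so it devoices to [k]. /xugebekadaekmeog/ → xugebekadaekmeok.

xugebekadaekmeok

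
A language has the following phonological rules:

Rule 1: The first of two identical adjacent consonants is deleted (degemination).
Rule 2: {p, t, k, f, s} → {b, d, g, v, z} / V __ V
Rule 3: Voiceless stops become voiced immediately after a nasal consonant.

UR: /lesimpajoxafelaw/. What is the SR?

Rule 1 (degemination): no segment meets the environment; /lesimpajoxafelaw/ is unchanged.
Rule 2 (intervocalic voicing): /s/ is a voiceless obstruent between vowels /e/ and /i/, so it voices to [z]. /f/ is a voiceless obstruent between vowels /a/ and /e/, so it voices to [v]. /lesimpajoxafelaw/ → lezimpajoxavelaw.
Rule 3 (post-nasal voicing): /p/ is a voiceless stop immediately after the nasal /m/, so it voices to [b]. /lezimpajoxavelaw/ → lezimbajoxavelaw.

lezimbajoxavelaw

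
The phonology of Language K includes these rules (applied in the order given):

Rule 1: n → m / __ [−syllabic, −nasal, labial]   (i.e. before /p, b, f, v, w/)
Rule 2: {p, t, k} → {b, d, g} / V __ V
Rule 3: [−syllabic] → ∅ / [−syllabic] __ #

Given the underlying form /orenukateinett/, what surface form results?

orenugadeinet

Rule 1 (nasal place assimilation): no segment meets the environment; /orenukateinett/ is unchanged.
Rule 2 (intervocalic voicing): /k/ is a voiceless stop between vowels /u/ and /a/, so it voices to [g]. /t/ is a voiceless stop between vowels /a/ and /e/, so it voices to [d]. /orenukateinett/ → orenugadeinett.
Rule 3 (final cluster simplification): /t/ is the second consonant of a word-final cluster /tt/, so it deletes. /orenugadeinett/ → orenugadeinet.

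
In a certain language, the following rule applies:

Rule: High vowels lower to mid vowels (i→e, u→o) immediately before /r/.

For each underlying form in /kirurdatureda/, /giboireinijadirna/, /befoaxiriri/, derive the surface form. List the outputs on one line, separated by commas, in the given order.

kerordatoreda, giboereinijaderna, befoaxereri

/kirurdatureda/: /i/ is a high vowel immediately before /r/, so it lowers to [e]. /u/ is a high vowel immediately before /r/, so it lowers to [o]. /u/ is a high vowel immediately before /r/, so it lowers to [o]. → [kerordatoreda].
/giboireinijadirna/: /i/ is a high vowel immediately before /r/, so it lowers to [e]. /i/ is a high vowel immediately before /r/, so it lowers to [e]. → [giboereinijaderna].
/befoaxiriri/: /i/ is a high vowel immediately before /r/, so it lowers to [e]. /i/ is a high vowel immediately before /r/, so it lowers to [e]. → [befoaxereri].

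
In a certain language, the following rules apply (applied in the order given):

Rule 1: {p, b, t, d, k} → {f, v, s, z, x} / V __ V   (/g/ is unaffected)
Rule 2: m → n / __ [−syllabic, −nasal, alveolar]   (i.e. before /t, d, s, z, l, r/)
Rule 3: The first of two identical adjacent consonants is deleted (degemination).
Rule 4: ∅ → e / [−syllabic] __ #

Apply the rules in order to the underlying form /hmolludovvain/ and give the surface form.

Rule 1 (intervocalic spirantization): /d/ is a stop between vowels /u/ and /o/, so it spirantizes to the fricative [z]. /hmolludovvain/ → hmolluzovvain.
Rule 2 (nasal place assimilation): no segment meets the environment; /hmolluzovvain/ is unchanged.
Rule 3 (degemination): /ll/ is a geminate; the first /l/ deletes. /vv/ is a geminate; the first /v/ deletes. /hmolluzovvain/ → hmoluzovain.
Rule 4 (final e-epenthesis): the form ends in the consonant /n/, so [e] is inserted word-finally. /hmoluzovain/ → hmoluzovaine.

hmoluzovaine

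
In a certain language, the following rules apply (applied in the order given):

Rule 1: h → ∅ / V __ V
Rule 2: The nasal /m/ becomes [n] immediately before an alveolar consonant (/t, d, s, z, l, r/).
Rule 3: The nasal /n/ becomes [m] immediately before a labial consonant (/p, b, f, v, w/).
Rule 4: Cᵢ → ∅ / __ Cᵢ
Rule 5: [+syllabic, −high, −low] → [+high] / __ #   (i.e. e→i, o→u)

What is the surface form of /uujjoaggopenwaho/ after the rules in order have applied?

Rule 1 (intervocalic h-deletion): /h/ occurs between vowels /a/ and /o/, so it deletes. /uujjoaggopenwaho/ → uujjoaggopenwao.
Rule 2 (nasal place assimilation): no segment meets the environment; /uujjoaggopenwao/ is unchanged.
Rule 3 (nasal place assimilation): /n/ precedes the labial consonant /w/, so it assimilates in place to [m]. /uujjoaggopenwao/ → uujjoaggopemwao.
Rule 4 (degemination): /jj/ is a geminate; the first /j/ deletes. /gg/ is a geminate; the first /g/ deletes. /uujjoaggopemwao/ → uujoagopemwao.
Rule 5 (final vowel raising): /o/ is a mid vowel in word-final position, so it raises to [u]. /uujoagopemwao/ → uujoagopemwau.

uujoagopemwau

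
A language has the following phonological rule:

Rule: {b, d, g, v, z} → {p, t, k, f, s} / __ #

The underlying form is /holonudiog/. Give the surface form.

/g/ is a voiced obstruent in word-final position, so it devoices to [k].
Surface form: [holonudiok].

holonudiok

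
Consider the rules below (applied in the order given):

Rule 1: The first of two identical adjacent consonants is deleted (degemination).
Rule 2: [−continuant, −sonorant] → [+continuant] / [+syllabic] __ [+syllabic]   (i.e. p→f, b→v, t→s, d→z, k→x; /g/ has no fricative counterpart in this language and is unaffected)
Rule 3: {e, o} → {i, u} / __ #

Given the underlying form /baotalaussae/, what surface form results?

Rule 1 (degemination): /ss/ is a geminate; the first /s/ deletes. /baotalaussae/ → baotalausae.
Rule 2 (intervocalic spirantization): /t/ is a stop between vowels /o/ and /a/, so it spirantizes to the fricative [s]. /baotalausae/ → baosalausae.
Rule 3 (final vowel raising): /e/ is a mid vowel in word-final position, so it raises to [i]. /baosalausae/ → baosalausai.

baosalausai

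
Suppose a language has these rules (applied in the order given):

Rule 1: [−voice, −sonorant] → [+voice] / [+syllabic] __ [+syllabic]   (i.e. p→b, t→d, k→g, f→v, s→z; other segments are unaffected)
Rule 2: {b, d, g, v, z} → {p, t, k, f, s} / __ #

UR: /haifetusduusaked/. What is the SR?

Rule 1 (intervocalic voicing): /f/ is a voiceless obstruent between vowels /i/ and /e/, so it voices to [v]. /t/ is a voiceless obstruent between vowels /e/ and /u/, so it voices to [d]. /s/ is a voiceless obstruent between vowels /u/ and /a/, so it voices to [z]. /k/ is a voiceless obstruent between vowels /a/ and /e/, so it voices to [g]. /haifetusduusaked/ → haivedusduuzaged.
Rule 2 (final devoicing): /d/ is a voiced obstruent in word-final position, so it devoices to [t]. /haivedusduuzaged/ → haivedusduuzaget.

haivedusduuzaget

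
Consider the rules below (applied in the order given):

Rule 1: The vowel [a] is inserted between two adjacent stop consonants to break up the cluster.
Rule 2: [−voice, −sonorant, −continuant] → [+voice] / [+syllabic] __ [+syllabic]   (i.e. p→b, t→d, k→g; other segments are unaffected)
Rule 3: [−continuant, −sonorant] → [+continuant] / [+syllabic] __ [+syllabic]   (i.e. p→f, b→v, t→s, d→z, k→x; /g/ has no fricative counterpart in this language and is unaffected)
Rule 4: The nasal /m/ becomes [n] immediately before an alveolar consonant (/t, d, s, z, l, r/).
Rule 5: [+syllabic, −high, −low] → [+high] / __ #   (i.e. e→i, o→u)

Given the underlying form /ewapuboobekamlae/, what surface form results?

Rule 1 (stop-cluster a-epenthesis): no segment meets the environment; /ewapuboobekamlae/ is unchanged.
Rule 2 (intervocalic voicing): /p/ is a voiceless stop between vowels /a/ and /u/, so it voices to [b]. /k/ is a voiceless stop between vowels /e/ and /a/, so it voices to [g]. /ewapuboobekamlae/ → ewabuboobegamlae.
Rule 3 (intervocalic spirantization): /b/ is a stop between vowels /a/ and /u/, so it spirantizes to the fricative [v]. /b/ is a stop between vowels /u/ and /o/, so it spirantizes to the fricative [v]. /b/ is a stop between vowels /o/ and /e/, so it spirantizes to the fricative [v]. /ewabuboobegamlae/ → ewavuvoovegamlae.
Rule 4 (nasal place assimilation): /m/ precedes the alveolar consonant /l/, so it assimilates in place to [n]. /ewavuvoovegamlae/ → ewavuvooveganlae.
Rule 5 (final vowel raising): /e/ is a mid vowel in word-final position, so it raises to [i]. /ewavuvooveganlae/ → ewavuvooveganlai.

ewavuvooveganlai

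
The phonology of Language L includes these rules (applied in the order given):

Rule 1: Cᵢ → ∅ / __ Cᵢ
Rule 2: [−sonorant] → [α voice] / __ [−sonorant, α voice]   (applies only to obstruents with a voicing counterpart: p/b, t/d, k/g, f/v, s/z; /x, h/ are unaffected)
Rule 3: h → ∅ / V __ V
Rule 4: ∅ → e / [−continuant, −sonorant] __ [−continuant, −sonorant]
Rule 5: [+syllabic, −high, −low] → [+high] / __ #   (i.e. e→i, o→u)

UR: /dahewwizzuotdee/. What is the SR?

daewizuodedei

Rule 1 (degemination): /ww/ is a geminate; the first /w/ deletes. /zz/ is a geminate; the first /z/ deletes. /dahewwizzuotdee/ → dahewizuotdee.
Rule 2 (regressive voicing assimilation): /t/ precedes the voiced obstruent /d/, so it voices to [d] by assimilation. /dahewizuotdee/ → dahewizuoddee.
Rule 3 (intervocalic h-deletion): /h/ occurs between vowels /a/ and /e/, so it deletes. /dahewizuoddee/ → daewizuoddee.
Rule 4 (stop-cluster e-epenthesis): /d/ and /d/ form a stop–stop cluster, so [e] is inserted between them. /daewizuoddee/ → daewizuodedee.
Rule 5 (final vowel raising): /e/ is a mid vowel in word-final position, so it raises to [i]. /daewizuodedee/ → daewizuodedei.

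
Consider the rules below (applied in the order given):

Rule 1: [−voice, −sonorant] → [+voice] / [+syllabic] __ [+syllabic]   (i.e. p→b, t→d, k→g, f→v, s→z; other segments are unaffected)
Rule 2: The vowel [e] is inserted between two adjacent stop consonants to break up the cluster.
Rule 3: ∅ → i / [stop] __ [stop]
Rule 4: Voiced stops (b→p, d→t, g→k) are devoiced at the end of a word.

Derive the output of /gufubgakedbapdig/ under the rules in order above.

guvubegagedebapedik

Rule 1 (intervocalic voicing): /f/ is a voiceless obstruent between vowels /u/ and /u/, so it voices to [v]. /k/ is a voiceless obstruent between vowels /a/ and /e/, so it voices to [g]. /gufubgakedbapdig/ → guvubgagedbapdig.
Rule 2 (stop-cluster e-epenthesis): /b/ and /g/ form a stop–stop cluster, so [e] is inserted between them. /d/ and /b/ form a stop–stop cluster, so [e] is inserted between them. /p/ and /d/ form a stop–stop cluster, so [e] is inserted between them. /guvubgagedbapdig/ → guvubegagedebapedig.
Rule 3 (stop-cluster i-epenthesis): no segment meets the environment; /guvubegagedebapedig/ is unchanged.
Rule 4 (final devoicing): /g/ is a voiced stop in word-final position, so it devoices to [k]. /guvubegagedebapedig/ → guvubegagedebapedik.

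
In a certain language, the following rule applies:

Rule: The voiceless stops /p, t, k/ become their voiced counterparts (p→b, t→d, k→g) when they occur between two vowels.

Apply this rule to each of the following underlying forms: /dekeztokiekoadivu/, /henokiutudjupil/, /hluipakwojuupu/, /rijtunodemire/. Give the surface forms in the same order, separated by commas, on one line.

/dekeztokiekoadivu/: /k/ is a voiceless stop between vowels /e/ and /e/, so it voices to [g]. /k/ is a voiceless stop between vowels /o/ and /i/, so it voices to [g]. /k/ is a voiceless stop between vowels /e/ and /o/, so it voices to [g]. → [degeztogiegoadivu].
/henokiutudjupil/: /k/ is a voiceless stop between vowels /o/ and /i/, so it voices to [g]. /t/ is a voiceless stop between vowels /u/ and /u/, so it voices to [d]. /p/ is a voiceless stop between vowels /u/ and /i/, so it voices to [b]. → [henogiududjubil].
/hluipakwojuupu/: /p/ is a voiceless stop between vowels /i/ and /a/, so it voices to [b]. /p/ is a voiceless stop between vowels /u/ and /u/, so it voices to [b]. → [hluibakwojuubu].
/rijtunodemire/: the rule's environment is not met; surfaces unchanged as [rijtunodemire].

degeztogiegoadivu, henogiududjubil, hluibakwojuubu, rijtunodemire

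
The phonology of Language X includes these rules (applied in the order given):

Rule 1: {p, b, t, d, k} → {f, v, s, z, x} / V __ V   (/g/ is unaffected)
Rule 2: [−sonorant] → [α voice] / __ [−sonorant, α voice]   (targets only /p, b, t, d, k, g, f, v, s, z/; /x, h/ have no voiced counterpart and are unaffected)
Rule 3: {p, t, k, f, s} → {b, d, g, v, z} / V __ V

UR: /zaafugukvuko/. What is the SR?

zaavugugvuxo

Rule 1 (intervocalic spirantization): /k/ is a stop between vowels /u/ and /o/, so it spirantizes to the fricative [x]. /zaafugukvuko/ → zaafugukvuxo.
Rule 2 (regressive voicing assimilation): /k/ precedes the voiced obstruent /v/, so it voices to [g] by assimilation. /zaafugukvuxo/ → zaafugugvuxo.
Rule 3 (intervocalic voicing): /f/ is a voiceless obstruent between vowels /a/ and /u/, so it voices to [v]. /zaafugugvuxo/ → zaavugugvuxo.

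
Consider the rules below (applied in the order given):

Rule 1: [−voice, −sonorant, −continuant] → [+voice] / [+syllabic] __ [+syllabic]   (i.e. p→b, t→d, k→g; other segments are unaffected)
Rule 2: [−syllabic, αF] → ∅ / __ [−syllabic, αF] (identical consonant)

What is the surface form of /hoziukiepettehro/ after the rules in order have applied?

hoziugiebetehro

Rule 1 (intervocalic voicing): /k/ is a voiceless stop between vowels /u/ and /i/, so it voices to [g]. /p/ is a voiceless stop between vowels /e/ and /e/, so it voices to [b]. /hoziukiepettehro/ → hoziugiebettehro.
Rule 2 (degemination): /tt/ is a geminate; the first /t/ deletes. /hoziugiebettehro/ → hoziugiebetehro.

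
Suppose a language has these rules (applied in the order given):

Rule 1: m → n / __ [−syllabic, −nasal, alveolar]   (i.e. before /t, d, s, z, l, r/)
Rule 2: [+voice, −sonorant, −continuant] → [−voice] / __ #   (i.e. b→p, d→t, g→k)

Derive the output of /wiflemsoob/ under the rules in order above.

wiflensoop

Rule 1 (nasal place assimilation): /m/ precedes the alveolar consonant /s/, so it assimilates in place to [n]. /wiflemsoob/ → wiflensoob.
Rule 2 (final devoicing): /b/ is a voiced stop in word-final position, so it devoices to [p]. /wiflensoob/ → wiflensoop.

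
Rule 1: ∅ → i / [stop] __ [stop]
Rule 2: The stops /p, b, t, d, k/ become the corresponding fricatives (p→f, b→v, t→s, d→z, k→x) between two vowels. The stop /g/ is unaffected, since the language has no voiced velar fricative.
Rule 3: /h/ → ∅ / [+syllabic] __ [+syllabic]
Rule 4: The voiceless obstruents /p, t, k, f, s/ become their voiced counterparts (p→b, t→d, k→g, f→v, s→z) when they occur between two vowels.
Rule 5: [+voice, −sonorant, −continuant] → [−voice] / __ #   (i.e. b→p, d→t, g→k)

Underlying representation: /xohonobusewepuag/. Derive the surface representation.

Rule 1 (stop-cluster i-epenthesis): no segment meets the environment; /xohonobusewepuag/ is unchanged.
Rule 2 (intervocalic spirantization): /b/ is a stop between vowels /o/ and /u/, so it spirantizes to the fricative [v]. /p/ is a stop between vowels /e/ and /u/, so it spirantizes to the fricative [f]. /xohonobusewepuag/ → xohonovusewefuag.
Rule 3 (intervocalic h-deletion): /h/ occurs between vowels /o/ and /o/, so it deletes. /xohonovusewefuag/ → xoonovusewefuag.
Rule 4 (intervocalic voicing): /s/ is a voiceless obstruent between vowels /u/ and /e/, so it voices to [z]. /f/ is a voiceless obstruent between vowels /e/ and /u/, so it voices to [v]. /xoonovusewefuag/ → xoonovuzewevuag.
Rule 5 (final devoicing): /g/ is a voiced stop in word-final position, so it devoices to [k]. /xoonovuzewevuag/ → xoonovuzewevuak.

xoonovuzewevuak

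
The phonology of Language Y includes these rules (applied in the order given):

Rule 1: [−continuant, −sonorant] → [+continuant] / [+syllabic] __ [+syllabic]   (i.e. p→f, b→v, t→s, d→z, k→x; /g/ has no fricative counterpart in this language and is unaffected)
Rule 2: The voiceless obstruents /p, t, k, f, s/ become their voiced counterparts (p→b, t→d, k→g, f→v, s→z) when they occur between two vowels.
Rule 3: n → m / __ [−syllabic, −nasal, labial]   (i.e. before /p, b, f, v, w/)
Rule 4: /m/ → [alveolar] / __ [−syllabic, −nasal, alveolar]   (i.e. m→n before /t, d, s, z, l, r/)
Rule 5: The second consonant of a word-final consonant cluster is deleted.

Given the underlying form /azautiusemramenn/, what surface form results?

azauziuzenramen

Rule 1 (intervocalic spirantization): /t/ is a stop between vowels /u/ and /i/, so it spirantizes to the fricative [s]. /azautiusemramenn/ → azausiusemramenn.
Rule 2 (intervocalic voicing): /s/ is a voiceless obstruent between vowels /u/ and /i/, so it voices to [z]. /s/ is a voiceless obstruent between vowels /u/ and /e/, so it voices to [z]. /azausiusemramenn/ → azauziuzemramenn.
Rule 3 (nasal place assimilation): no segment meets the environment; /azauziuzemramenn/ is unchanged.
Rule 4 (nasal place assimilation): /m/ precedes the alveolar consonant /r/, so it assimilates in place to [n]. /azauziuzemramenn/ → azauziuzenramenn.
Rule 5 (final cluster simplification): /n/ is the second consonant of a word-final cluster /nn/, so it deletes. /azauziuzenramenn/ → azauziuzenramen.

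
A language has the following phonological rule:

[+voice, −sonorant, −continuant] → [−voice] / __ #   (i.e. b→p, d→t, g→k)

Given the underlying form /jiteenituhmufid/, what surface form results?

/d/ is a voiced stop in word-final position, so it devoices to [t].
Surface form: [jiteenituhmufit].

jiteenituhmufit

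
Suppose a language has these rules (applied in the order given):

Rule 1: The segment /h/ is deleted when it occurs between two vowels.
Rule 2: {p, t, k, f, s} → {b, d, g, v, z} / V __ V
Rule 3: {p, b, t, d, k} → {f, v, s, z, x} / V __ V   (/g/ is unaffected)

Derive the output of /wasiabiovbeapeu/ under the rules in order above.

Rule 1 (intervocalic h-deletion): no segment meets the environment; /wasiabiovbeapeu/ is unchanged.
Rule 2 (intervocalic voicing): /s/ is a voiceless obstruent between vowels /a/ and /i/, so it voices to [z]. /p/ is a voiceless obstruent between vowels /a/ and /e/, so it voices to [b]. /wasiabiovbeapeu/ → waziabiovbeabeu.
Rule 3 (intervocalic spirantization): /b/ is a stop between vowels /a/ and /i/, so it spirantizes to the fricative [v]. /b/ is a stop between vowels /a/ and /e/, so it spirantizes to the fricative [v]. /waziabiovbeabeu/ → waziaviovbeaveu.

waziaviovbeaveu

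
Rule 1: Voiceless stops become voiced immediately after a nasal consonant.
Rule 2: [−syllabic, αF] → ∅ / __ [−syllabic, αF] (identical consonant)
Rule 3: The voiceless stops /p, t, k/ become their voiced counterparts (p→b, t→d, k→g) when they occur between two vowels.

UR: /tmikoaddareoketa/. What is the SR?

Rule 1 (post-nasal voicing): no segment meets the environment; /tmikoaddareoketa/ is unchanged.
Rule 2 (degemination): /dd/ is a geminate; the first /d/ deletes. /tmikoaddareoketa/ → tmikoadareoketa.
Rule 3 (intervocalic voicing): /k/ is a voiceless stop between vowels /i/ and /o/, so it voices to [g]. /k/ is a voiceless stop between vowels /o/ and /e/, so it voices to [g]. /t/ is a voiceless stop between vowels /e/ and /a/, so it voices to [d]. /tmikoadareoketa/ → tmigoadareogeda.

tmigoadareogeda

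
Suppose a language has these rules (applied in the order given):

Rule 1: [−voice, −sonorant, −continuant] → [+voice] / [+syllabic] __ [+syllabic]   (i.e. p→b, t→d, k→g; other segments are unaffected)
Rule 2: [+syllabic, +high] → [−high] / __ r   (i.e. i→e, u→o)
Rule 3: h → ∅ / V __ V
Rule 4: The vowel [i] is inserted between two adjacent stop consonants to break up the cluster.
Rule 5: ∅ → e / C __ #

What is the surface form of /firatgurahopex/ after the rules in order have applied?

feratigoraobexe

Rule 1 (intervocalic voicing): /p/ is a voiceless stop between vowels /o/ and /e/, so it voices to [b]. /firatgurahopex/ → firatgurahobex.
Rule 2 (pre-rhotic lowering): /i/ is a high vowel immediately before /r/, so it lowers to [e]. /u/ is a high vowel immediately before /r/, so it lowers to [o]. /firatgurahobex/ → feratgorahobex.
Rule 3 (intervocalic h-deletion): /h/ occurs between vowels /a/ and /o/, so it deletes. /feratgorahobex/ → feratgoraobex.
Rule 4 (stop-cluster i-epenthesis): /t/ and /g/ form a stop–stop cluster, so [i] is inserted between them. /feratgoraobex/ → feratigoraobex.
Rule 5 (final e-epenthesis): the form ends in the consonant /x/, so [e] is inserted word-finally. /feratigoraobex/ → feratigoraobexe.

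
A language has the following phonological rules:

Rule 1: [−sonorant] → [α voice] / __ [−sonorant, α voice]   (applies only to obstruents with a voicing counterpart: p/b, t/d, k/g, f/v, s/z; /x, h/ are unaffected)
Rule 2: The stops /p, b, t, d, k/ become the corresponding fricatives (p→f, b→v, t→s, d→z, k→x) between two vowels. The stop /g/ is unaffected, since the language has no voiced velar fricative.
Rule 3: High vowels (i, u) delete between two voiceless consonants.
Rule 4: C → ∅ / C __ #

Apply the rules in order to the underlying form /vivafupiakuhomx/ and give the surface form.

vivaffiaxhom

Rule 1 (regressive voicing assimilation): no segment meets the environment; /vivafupiakuhomx/ is unchanged.
Rule 2 (intervocalic spirantization): /p/ is a stop between vowels /u/ and /i/, so it spirantizes to the fricative [f]. /k/ is a stop between vowels /a/ and /u/, so it spirantizes to the fricative [x]. /vivafupiakuhomx/ → vivafufiaxuhomx.
Rule 3 (high vowel syncope): /u/ is a high vowel flanked by voiceless consonants /f/ and /f/, so it deletes. /u/ is a high vowel flanked by voiceless consonants /x/ and /h/, so it deletes. /vivafufiaxuhomx/ → vivaffiaxhomx.
Rule 4 (final cluster simplification): /x/ is the second consonant of a word-final cluster /mx/, so it deletes. /vivaffiaxhomx/ → vivaffiaxhom.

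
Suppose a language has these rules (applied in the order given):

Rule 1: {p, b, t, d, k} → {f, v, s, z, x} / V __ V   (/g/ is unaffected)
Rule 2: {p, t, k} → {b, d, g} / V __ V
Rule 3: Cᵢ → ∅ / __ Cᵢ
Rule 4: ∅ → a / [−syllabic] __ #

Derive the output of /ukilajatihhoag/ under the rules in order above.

Rule 1 (intervocalic spirantization): /k/ is a stop between vowels /u/ and /i/, so it spirantizes to the fricative [x]. /t/ is a stop between vowels /a/ and /i/, so it spirantizes to the fricative [s]. /ukilajatihhoag/ → uxilajasihhoag.
Rule 2 (intervocalic voicing): no segment meets the environment; /uxilajasihhoag/ is unchanged.
Rule 3 (degemination): /hh/ is a geminate; the first /h/ deletes. /uxilajasihhoag/ → uxilajasihoag.
Rule 4 (final a-epenthesis): the form ends in the consonant /g/, so [a] is inserted word-finally. /uxilajasihoag/ → uxilajasihoaga.

uxilajasihoaga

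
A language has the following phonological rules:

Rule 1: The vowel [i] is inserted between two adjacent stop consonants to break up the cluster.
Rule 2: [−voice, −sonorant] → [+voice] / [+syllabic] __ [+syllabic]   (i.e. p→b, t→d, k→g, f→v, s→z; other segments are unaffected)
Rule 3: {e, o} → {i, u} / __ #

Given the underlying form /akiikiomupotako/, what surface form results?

Rule 1 (stop-cluster i-epenthesis): no segment meets the environment; /akiikiomupotako/ is unchanged.
Rule 2 (intervocalic voicing): /k/ is a voiceless obstruent between vowels /a/ and /i/, so it voices to [g]. /k/ is a voiceless obstruent between vowels /i/ and /i/, so it voices to [g]. /p/ is a voiceless obstruent between vowels /u/ and /o/, so it voices to [b]. /t/ is a voiceless obstruent between vowels /o/ and /a/, so it voices to [d]. /k/ is a voiceless obstruent between vowels /a/ and /o/, so it voices to [g]. /akiikiomupotako/ → agiigiomubodago.
Rule 3 (final vowel raising): /o/ is a mid vowel in word-final position, so it raises to [u]. /agiigiomubodago/ → agiigiomubodagu.

agiigiomubodagu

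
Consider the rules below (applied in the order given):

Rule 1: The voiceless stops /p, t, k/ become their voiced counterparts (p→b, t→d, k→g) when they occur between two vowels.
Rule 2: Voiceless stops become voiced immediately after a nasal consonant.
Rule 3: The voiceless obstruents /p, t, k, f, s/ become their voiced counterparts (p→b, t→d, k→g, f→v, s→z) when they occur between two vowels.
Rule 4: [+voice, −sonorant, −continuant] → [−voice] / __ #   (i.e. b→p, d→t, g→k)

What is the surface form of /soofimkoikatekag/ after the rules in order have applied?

soovimgoigadegak

Rule 1 (intervocalic voicing): /k/ is a voiceless stop between vowels /i/ and /a/, so it voices to [g]. /t/ is a voiceless stop between vowels /a/ and /e/, so it voices to [d]. /k/ is a voiceless stop between vowels /e/ and /a/, so it voices to [g]. /soofimkoikatekag/ → soofimkoigadegag.
Rule 2 (post-nasal voicing): /k/ is a voiceless stop immediately after the nasal /m/, so it voices to [g]. /soofimkoigadegag/ → soofimgoigadegag.
Rule 3 (intervocalic voicing): /f/ is a voiceless obstruent between vowels /o/ and /i/, so it voices to [v]. /soofimgoigadegag/ → soovimgoigadegag.
Rule 4 (final devoicing): /g/ is a voiced stop in word-final position, so it devoices to [k]. /soovimgoigadegag/ → soovimgoigadegak.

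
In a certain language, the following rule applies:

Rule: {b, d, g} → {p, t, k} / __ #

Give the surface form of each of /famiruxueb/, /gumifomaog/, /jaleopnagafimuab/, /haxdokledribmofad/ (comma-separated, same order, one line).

famiruxuep, gumifomaok, jaleopnagafimuap, haxdokledribmofat

/famiruxueb/: /b/ is a voiced stop in word-final position, so it devoices to [p]. → [famiruxuep].
/gumifomaog/: /g/ is a voiced stop in word-final position, so it devoices to [k]. → [gumifomaok].
/jaleopnagafimuab/: /b/ is a voiced stop in word-final position, so it devoices to [p]. → [jaleopnagafimuap].
/haxdokledribmofad/: /d/ is a voiced stop in word-final position, so it devoices to [t]. → [haxdokledribmofat].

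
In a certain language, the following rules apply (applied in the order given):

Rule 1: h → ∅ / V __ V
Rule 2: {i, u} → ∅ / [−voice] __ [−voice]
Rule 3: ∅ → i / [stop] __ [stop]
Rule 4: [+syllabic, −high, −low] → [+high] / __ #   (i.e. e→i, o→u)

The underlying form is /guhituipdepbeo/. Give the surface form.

guituipidepibeu

Rule 1 (intervocalic h-deletion): /h/ occurs between vowels /u/ and /i/, so it deletes. /guhituipdepbeo/ → guituipdepbeo.
Rule 2 (high vowel syncope): no segment meets the environment; /guituipdepbeo/ is unchanged.
Rule 3 (stop-cluster i-epenthesis): /p/ and /d/ form a stop–stop cluster, so [i] is inserted between them. /p/ and /b/ form a stop–stop cluster, so [i] is inserted between them. /guituipdepbeo/ → guituipidepibeo.
Rule 4 (final vowel raising): /o/ is a mid vowel in word-final position, so it raises to [u]. /guituipidepibeo/ → guituipidepibeu.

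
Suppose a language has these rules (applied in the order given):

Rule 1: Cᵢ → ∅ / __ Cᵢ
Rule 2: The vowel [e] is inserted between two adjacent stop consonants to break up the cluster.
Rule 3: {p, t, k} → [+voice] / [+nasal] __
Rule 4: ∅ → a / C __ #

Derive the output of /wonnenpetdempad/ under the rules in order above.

wonenbetedembada

Rule 1 (degemination): /nn/ is a geminate; the first /n/ deletes. /wonnenpetdempad/ → wonenpetdempad.
Rule 2 (stop-cluster e-epenthesis): /t/ and /d/ form a stop–stop cluster, so [e] is inserted between them. /wonenpetdempad/ → wonenpetedempad.
Rule 3 (post-nasal voicing): /p/ is a voiceless stop immediately after the nasal /n/, so it voices to [b]. /p/ is a voiceless stop immediately after the nasal /m/, so it voices to [b]. /wonenpetedempad/ → wonenbetedembad.
Rule 4 (final a-epenthesis): the form ends in the consonant /d/, so [a] is inserted word-finally. /wonenbetedembad/ → wonenbetedembada.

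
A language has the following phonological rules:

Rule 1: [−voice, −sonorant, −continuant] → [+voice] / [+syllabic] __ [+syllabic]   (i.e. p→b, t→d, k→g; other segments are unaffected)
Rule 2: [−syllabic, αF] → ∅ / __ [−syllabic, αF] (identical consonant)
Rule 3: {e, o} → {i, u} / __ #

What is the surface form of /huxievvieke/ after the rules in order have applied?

Rule 1 (intervocalic voicing): /k/ is a voiceless stop between vowels /e/ and /e/, so it voices to [g]. /huxievvieke/ → huxievviege.
Rule 2 (degemination): /vv/ is a geminate; the first /v/ deletes. /huxievviege/ → huxieviege.
Rule 3 (final vowel raising): /e/ is a mid vowel in word-final position, so it raises to [i]. /huxieviege/ → huxieviegi.

huxieviegi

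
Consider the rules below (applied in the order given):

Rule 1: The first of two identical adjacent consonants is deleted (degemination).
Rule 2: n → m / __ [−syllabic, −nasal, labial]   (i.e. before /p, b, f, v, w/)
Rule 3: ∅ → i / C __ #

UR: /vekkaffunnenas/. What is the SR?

Rule 1 (degemination): /kk/ is a geminate; the first /k/ deletes. /ff/ is a geminate; the first /f/ deletes. /nn/ is a geminate; the first /n/ deletes. /vekkaffunnenas/ → vekafunenas.
Rule 2 (nasal place assimilation): no segment meets the environment; /vekafunenas/ is unchanged.
Rule 3 (final i-epenthesis): the form ends in the consonant /s/, so [i] is inserted word-finally. /vekafunenas/ → vekafunenasi.

vekafunenasi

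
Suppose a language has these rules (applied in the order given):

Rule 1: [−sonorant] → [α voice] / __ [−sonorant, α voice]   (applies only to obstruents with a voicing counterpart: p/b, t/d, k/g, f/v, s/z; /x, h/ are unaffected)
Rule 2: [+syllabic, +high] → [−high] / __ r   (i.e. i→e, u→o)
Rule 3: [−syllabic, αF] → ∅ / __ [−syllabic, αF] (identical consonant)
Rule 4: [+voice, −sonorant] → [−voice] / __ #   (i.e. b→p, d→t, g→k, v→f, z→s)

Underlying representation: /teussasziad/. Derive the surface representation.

teusaziat

Rule 1 (regressive voicing assimilation): /s/ precedes the voiced obstruent /z/, so it voices to [z] by assimilation. /teussasziad/ → teussazziad.
Rule 2 (pre-rhotic lowering): no segment meets the environment; /teussazziad/ is unchanged.
Rule 3 (degemination): /ss/ is a geminate; the first /s/ deletes. /zz/ is a geminate; the first /z/ deletes. /teussazziad/ → teusaziad.
Rule 4 (final devoicing): /d/ is a voiced obstruent in word-final position, so it devoices to [t]. /teusaziad/ → teusaziat.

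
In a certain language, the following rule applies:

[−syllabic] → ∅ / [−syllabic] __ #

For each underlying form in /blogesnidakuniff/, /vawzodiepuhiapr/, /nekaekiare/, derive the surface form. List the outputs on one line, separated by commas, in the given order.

/blogesnidakuniff/: /f/ is the second consonant of a word-final cluster /ff/, so it deletes. → [blogesnidakunif].
/vawzodiepuhiapr/: /r/ is the second consonant of a word-final cluster /pr/, so it deletes. → [vawzodiepuhiap].
/nekaekiare/: the rule's environment is not met; surfaces unchanged as [nekaekiare].

blogesnidakunif, vawzodiepuhiap, nekaekiare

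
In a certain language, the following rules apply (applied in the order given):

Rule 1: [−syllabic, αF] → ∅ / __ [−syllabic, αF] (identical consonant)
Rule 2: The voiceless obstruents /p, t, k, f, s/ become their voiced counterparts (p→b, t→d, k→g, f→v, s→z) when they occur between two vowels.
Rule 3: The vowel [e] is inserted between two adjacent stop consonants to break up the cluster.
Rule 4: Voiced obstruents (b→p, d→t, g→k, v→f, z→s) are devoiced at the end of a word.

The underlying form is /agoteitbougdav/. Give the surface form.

agodeitebougedaf

Rule 1 (degemination): no segment meets the environment; /agoteitbougdav/ is unchanged.
Rule 2 (intervocalic voicing): /t/ is a voiceless obstruent between vowels /o/ and /e/, so it voices to [d]. /agoteitbougdav/ → agodeitbougdav.
Rule 3 (stop-cluster e-epenthesis): /t/ and /b/ form a stop–stop cluster, so [e] is inserted between them. /g/ and /d/ form a stop–stop cluster, so [e] is inserted between them. /agodeitbougdav/ → agodeitebougedav.
Rule 4 (final devoicing): /v/ is a voiced obstruent in word-final position, so it devoices to [f]. /agodeitebougedav/ → agodeitebougedaf.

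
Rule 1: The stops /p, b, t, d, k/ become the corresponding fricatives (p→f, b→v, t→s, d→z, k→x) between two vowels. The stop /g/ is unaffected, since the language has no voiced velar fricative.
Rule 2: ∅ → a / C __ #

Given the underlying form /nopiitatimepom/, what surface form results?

nofiisasimefoma

Rule 1 (intervocalic spirantization): /p/ is a stop between vowels /o/ and /i/, so it spirantizes to the fricative [f]. /t/ is a stop between vowels /i/ and /a/, so it spirantizes to the fricative [s]. /t/ is a stop between vowels /a/ and /i/, so it spirantizes to the fricative [s]. /p/ is a stop between vowels /e/ and /o/, so it spirantizes to the fricative [f]. /nopiitatimepom/ → nofiisasimefom.
Rule 2 (final a-epenthesis): the form ends in the consonant /m/, so [a] is inserted word-finally. /nofiisasimefom/ → nofiisasimefoma.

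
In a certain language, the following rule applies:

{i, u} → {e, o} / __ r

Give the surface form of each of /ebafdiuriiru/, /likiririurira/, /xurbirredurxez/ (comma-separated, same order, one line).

/ebafdiuriiru/: /u/ is a high vowel immediately before /r/, so it lowers to [o]. /i/ is a high vowel immediately before /r/, so it lowers to [e]. → [ebafdiorieru].
/likiririurira/: /i/ is a high vowel immediately before /r/, so it lowers to [e]. /i/ is a high vowel immediately before /r/, so it lowers to [e]. /u/ is a high vowel immediately before /r/, so it lowers to [o]. /i/ is a high vowel immediately before /r/, so it lowers to [e]. → [likereriorera].
/xurbirredurxez/: /u/ is a high vowel immediately before /r/, so it lowers to [o]. /i/ is a high vowel immediately before /r/, so it lowers to [e]. /u/ is a high vowel immediately before /r/, so it lowers to [o]. → [xorberredorxez].

ebafdiorieru, likereriorera, xorberredorxez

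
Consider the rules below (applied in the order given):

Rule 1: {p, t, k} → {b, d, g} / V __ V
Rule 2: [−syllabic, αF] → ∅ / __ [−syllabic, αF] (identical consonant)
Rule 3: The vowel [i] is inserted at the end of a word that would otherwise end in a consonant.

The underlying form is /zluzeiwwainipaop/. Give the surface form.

zluzeiwainibaopi

Rule 1 (intervocalic voicing): /p/ is a voiceless stop between vowels /i/ and /a/, so it voices to [b]. /zluzeiwwainipaop/ → zluzeiwwainibaop.
Rule 2 (degemination): /ww/ is a geminate; the first /w/ deletes. /zluzeiwwainibaop/ → zluzeiwainibaop.
Rule 3 (final i-epenthesis): the form ends in the consonant /p/, so [i] is inserted word-finally. /zluzeiwainibaop/ → zluzeiwainibaopi.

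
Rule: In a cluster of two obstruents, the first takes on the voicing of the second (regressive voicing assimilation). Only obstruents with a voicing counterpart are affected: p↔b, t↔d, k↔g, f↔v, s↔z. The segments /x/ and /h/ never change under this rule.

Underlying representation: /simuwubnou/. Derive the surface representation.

No segment of /simuwubnou/ meets the structural description of the rule, so the form surfaces unchanged.

simuwubnou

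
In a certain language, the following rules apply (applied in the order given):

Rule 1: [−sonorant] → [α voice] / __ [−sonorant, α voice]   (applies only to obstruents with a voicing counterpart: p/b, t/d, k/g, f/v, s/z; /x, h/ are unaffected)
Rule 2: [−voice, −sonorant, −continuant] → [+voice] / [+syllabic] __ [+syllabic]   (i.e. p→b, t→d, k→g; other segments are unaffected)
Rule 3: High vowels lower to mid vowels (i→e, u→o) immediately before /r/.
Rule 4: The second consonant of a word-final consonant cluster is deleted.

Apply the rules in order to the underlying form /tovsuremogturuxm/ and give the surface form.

Rule 1 (regressive voicing assimilation): /v/ precedes the voiceless obstruent /s/, so it devoices to [f] by assimilation. /g/ precedes the voiceless obstruent /t/, so it devoices to [k] by assimilation. /tovsuremogturuxm/ → tofsuremokturuxm.
Rule 2 (intervocalic voicing): no segment meets the environment; /tofsuremokturuxm/ is unchanged.
Rule 3 (pre-rhotic lowering): /u/ is a high vowel immediately before /r/, so it lowers to [o]. /u/ is a high vowel immediately before /r/, so it lowers to [o]. /tofsuremokturuxm/ → tofsoremoktoruxm.
Rule 4 (final cluster simplification): /m/ is the second consonant of a word-final cluster /xm/, so it deletes. /tofsoremoktoruxm/ → tofsoremoktorux.

tofsoremoktorux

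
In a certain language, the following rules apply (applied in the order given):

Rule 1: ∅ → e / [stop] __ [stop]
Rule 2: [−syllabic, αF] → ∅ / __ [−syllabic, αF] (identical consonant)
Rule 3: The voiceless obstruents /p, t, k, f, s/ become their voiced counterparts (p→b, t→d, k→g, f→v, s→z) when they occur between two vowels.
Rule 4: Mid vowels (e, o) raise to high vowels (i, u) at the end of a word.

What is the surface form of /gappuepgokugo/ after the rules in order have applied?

Rule 1 (stop-cluster e-epenthesis): /p/ and /p/ form a stop–stop cluster, so [e] is inserted between them. /p/ and /g/ form a stop–stop cluster, so [e] is inserted between them. /gappuepgokugo/ → gapepuepegokugo.
Rule 2 (degemination): no segment meets the environment; /gapepuepegokugo/ is unchanged.
Rule 3 (intervocalic voicing): /p/ is a voiceless obstruent between vowels /a/ and /e/, so it voices to [b]. /p/ is a voiceless obstruent between vowels /e/ and /u/, so it voices to [b]. /p/ is a voiceless obstruent between vowels /e/ and /e/, so it voices to [b]. /k/ is a voiceless obstruent between vowels /o/ and /u/, so it voices to [g]. /gapepuepegokugo/ → gabebuebegogugo.
Rule 4 (final vowel raising): /o/ is a mid vowel in word-final position, so it raises to [u]. /gabebuebegogugo/ → gabebuebegogugu.

gabebuebegogugu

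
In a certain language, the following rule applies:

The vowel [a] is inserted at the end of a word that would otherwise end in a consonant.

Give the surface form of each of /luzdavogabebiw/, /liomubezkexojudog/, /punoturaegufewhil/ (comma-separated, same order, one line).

luzdavogabebiwa, liomubezkexojudoga, punoturaegufewhila

/luzdavogabebiw/: the form ends in the consonant /w/, so [a] is inserted word-finally. → [luzdavogabebiwa].
/liomubezkexojudog/: the form ends in the consonant /g/, so [a] is inserted word-finally. → [liomubezkexojudoga].
/punoturaegufewhil/: the form ends in the consonant /l/, so [a] is inserted word-finally. → [punoturaegufewhila].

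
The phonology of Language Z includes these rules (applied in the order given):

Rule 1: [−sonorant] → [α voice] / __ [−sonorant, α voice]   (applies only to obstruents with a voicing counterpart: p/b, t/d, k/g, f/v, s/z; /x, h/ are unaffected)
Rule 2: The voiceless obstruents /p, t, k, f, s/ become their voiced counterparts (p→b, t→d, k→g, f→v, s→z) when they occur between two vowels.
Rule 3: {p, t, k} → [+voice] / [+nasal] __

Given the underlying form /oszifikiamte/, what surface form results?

ozzivigiamde

Rule 1 (regressive voicing assimilation): /s/ precedes the voiced obstruent /z/, so it voices to [z] by assimilation. /oszifikiamte/ → ozzifikiamte.
Rule 2 (intervocalic voicing): /f/ is a voiceless obstruent between vowels /i/ and /i/, so it voices to [v]. /k/ is a voiceless obstruent between vowels /i/ and /i/, so it voices to [g]. /ozzifikiamte/ → ozzivigiamte.
Rule 3 (post-nasal voicing): /t/ is a voiceless stop immediately after the nasal /m/, so it voices to [d]. /ozzivigiamte/ → ozzivigiamde.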